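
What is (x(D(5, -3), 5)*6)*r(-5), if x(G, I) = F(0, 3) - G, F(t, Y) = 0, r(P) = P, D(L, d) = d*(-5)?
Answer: 450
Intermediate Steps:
D(L, d) = -5*d
x(G, I) = -G (x(G, I) = 0 - G = -G)
(x(D(5, -3), 5)*6)*r(-5) = (-(-5)*(-3)*6)*(-5) = (-1*15*6)*(-5) = -15*6*(-5) = -90*(-5) = 450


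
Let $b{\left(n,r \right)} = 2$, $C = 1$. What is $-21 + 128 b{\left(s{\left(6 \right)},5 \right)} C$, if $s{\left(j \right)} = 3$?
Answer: $235$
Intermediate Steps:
$-21 + 128 b{\left(s{\left(6 \right)},5 \right)} C = -21 + 128 \cdot 2 \cdot 1 = -21 + 128 \cdot 2 = -21 + 256 = 235$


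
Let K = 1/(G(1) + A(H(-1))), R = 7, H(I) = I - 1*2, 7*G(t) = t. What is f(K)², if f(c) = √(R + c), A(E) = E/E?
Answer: 63/8 ≈ 7.8750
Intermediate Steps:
G(t) = t/7
H(I) = -2 + I (H(I) = I - 2 = -2 + I)
A(E) = 1
K = 7/8 (K = 1/((⅐)*1 + 1) = 1/(⅐ + 1) = 1/(8/7) = 7/8 ≈ 0.87500)
f(c) = √(7 + c)
f(K)² = (√(7 + 7/8))² = (√(63/8))² = (3*√14/4)² = 63/8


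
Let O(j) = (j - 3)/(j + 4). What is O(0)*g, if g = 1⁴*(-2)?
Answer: 3/2 ≈ 1.5000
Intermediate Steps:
O(j) = (-3 + j)/(4 + j)
g = -2 (g = 1*(-2) = -2)
O(0)*g = ((-3 + 0)/(4 + 0))*(-2) = (-3/4)*(-2) = ((¼)*(-3))*(-2) = -¾*(-2) = 3/2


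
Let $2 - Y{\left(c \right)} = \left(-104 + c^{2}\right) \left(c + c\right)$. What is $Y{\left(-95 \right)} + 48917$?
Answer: $1743909$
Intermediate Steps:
$Y{\left(c \right)} = 2 - 2 c \left(-104 + c^{2}\right)$ ($Y{\left(c \right)} = 2 - \left(-104 + c^{2}\right) \left(c + c\right) = 2 - \left(-104 + c^{2}\right) 2 c = 2 - 2 c \left(-104 + c^{2}\right)$)
$Y{\left(-95 \right)} + 48917 = \left(2 - 2 \left(-95\right)^{3} + 208 \left(-95\right)\right) + 48917 = \left(2 - -1714750 - 19760\right) + 48917 = \left(2 + 1714750 - 19760\right) + 48917 = 1694992 + 48917 = 1743909$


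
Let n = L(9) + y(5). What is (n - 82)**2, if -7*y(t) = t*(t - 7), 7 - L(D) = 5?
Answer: 302500/49 ≈ 6173.5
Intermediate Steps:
L(D) = 2 (L(D) = 7 - 1*5 = 7 - 5 = 2)
y(t) = -t*(-7 + t)/7 (y(t) = -t*(t - 7)/7 = -t*(-7 + t)/7)
n = 24/7 (n = 2 + (1/7)*5*(7 - 1*5) = 2 + (1/7)*5*(7 - 5) = 2 + (1/7)*5*2 = 2 + 10/7 = 24/7 ≈ 3.4286)
(n - 82)**2 = (24/7 - 82)**2 = (-550/7)**2 = 302500/49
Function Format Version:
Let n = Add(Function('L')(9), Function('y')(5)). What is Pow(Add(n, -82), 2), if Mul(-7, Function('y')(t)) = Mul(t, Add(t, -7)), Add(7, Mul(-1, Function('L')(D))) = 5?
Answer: Rational(302500, 49) ≈ 6173.5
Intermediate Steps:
Function('L')(D) = 2 (Function('L')(D) = Add(7, Mul(-1, 5)) = Add(7, -5) = 2)
Function('y')(t) = Mul(Rational(-1, 7), t, Add(-7, t)) (Function('y')(t) = Mul(Rational(-1, 7), Mul(t, Add(t, -7))) = Mul(Rational(-1, 7), Mul(t, Add(-7, t))) = Mul(Rational(-1, 7), t, Add(-7, t)))
n = Rational(24, 7) (n = Add(2, Mul(Rational(1, 7), 5, Add(7, Mul(-1, 5)))) = Add(2, Mul(Rational(1, 7), 5, Add(7, -5))) = Add(2, Mul(Rational(1, 7), 5, 2)) = Add(2, Rational(10, 7)) = Rational(24, 7) ≈ 3.4286)
Pow(Add(n, -82), 2) = Pow(Add(Rational(24, 7), -82), 2) = Pow(Rational(-550, 7), 2) = Rational(302500, 49)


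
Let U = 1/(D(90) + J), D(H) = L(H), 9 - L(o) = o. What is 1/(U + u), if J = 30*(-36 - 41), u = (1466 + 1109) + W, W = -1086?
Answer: 2391/3560198 ≈ 0.00067159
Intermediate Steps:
L(o) = 9 - o
D(H) = 9 - H
u = 1489 (u = (1466 + 1109) - 1086 = 2575 - 1086 = 1489)
J = -2310 (J = 30*(-77) = -2310)
U = -1/2391 (U = 1/((9 - 1*90) - 2310) = 1/((9 - 90) - 2310) = 1/(-81 - 2310) = 1/(-2391) = -1/2391 ≈ -0.00041824)
1/(U + u) = 1/(-1/2391 + 1489) = 1/(3560198/2391) = 2391/3560198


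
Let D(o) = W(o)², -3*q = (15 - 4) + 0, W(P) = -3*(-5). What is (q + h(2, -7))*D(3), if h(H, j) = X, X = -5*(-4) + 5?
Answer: 4800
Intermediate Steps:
X = 25 (X = 20 + 5 = 25)
W(P) = 15
h(H, j) = 25
q = -11/3 (q = -((15 - 4) + 0)/3 = -(11 + 0)/3 = -⅓*11 = -11/3 ≈ -3.6667)
D(o) = 225 (D(o) = 15² = 225)
(q + h(2, -7))*D(3) = (-11/3 + 25)*225 = (64/3)*225 = 4800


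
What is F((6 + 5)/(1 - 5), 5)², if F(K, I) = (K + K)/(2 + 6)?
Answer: 121/256 ≈ 0.47266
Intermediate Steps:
F(K, I) = K/4 (F(K, I) = (2*K)/8 = (2*K)*(⅛) = K/4)
F((6 + 5)/(1 - 5), 5)² = (((6 + 5)/(1 - 5))/4)² = ((11/(-4))/4)² = ((11*(-¼))/4)² = ((¼)*(-11/4))² = (-11/16)² = 121/256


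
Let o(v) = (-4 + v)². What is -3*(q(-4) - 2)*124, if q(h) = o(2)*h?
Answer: 6696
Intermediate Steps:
q(h) = 4*h (q(h) = (-4 + 2)²*h = (-2)²*h = 4*h)
-3*(q(-4) - 2)*124 = -3*(4*(-4) - 2)*124 = -3*(-16 - 2)*124 = -3*(-18)*124 = 54*124 = 6696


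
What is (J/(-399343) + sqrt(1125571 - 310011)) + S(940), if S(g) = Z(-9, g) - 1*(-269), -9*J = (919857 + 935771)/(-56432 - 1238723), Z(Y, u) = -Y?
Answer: 1294062128223202/4654899748485 + 2*sqrt(203890) ≈ 1181.1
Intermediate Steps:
J = 1855628/11656395 (J = -(919857 + 935771)/(9*(-56432 - 1238723)) = -1855628/(9*(-1295155)) = -1855628*(-1)/(9*1295155) = -1/9*(-1855628/1295155) = 1855628/11656395 ≈ 0.15919)
S(g) = 278 (S(g) = -1*(-9) - 1*(-269) = 9 + 269 = 278)
(J/(-399343) + sqrt(1125571 - 310011)) + S(940) = ((1855628/11656395)/(-399343) + sqrt(1125571 - 310011)) + 278 = ((1855628/11656395)*(-1/399343) + sqrt(815560)) + 278 = (-1855628/4654899748485 + 2*sqrt(203890)) + 278 = 1294062128223202/4654899748485 + 2*sqrt(203890)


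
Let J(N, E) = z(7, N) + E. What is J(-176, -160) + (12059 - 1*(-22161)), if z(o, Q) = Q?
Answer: 33884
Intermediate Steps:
J(N, E) = E + N (J(N, E) = N + E = E + N)
J(-176, -160) + (12059 - 1*(-22161)) = (-160 - 176) + (12059 - 1*(-22161)) = -336 + (12059 + 22161) = -336 + 34220 = 33884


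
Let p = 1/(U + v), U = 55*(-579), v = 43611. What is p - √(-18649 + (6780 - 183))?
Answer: 1/11766 - 2*I*√3013 ≈ 8.4991e-5 - 109.78*I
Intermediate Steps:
U = -31845
p = 1/11766 (p = 1/(-31845 + 43611) = 1/11766 ≈ 8.4991e-5)
p - √(-18649 + (6780 - 183)) = 1/11766 - √(-18649 + (6780 - 183)) = 1/11766 - √(-18649 + 6597) = 1/11766 - √(-12052) = 1/11766 - 2*I*√3013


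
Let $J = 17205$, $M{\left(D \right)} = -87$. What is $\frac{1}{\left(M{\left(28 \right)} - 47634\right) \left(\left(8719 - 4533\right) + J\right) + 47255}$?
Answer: $- \frac{1}{1020752656} \approx -9.7967 \cdot 10^{-10}$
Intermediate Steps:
$\frac{1}{\left(M{\left(28 \right)} - 47634\right) \left(\left(8719 - 4533\right) + J\right) + 47255} = \frac{1}{\left(-87 - 47634\right) \left(\left(8719 - 4533\right) + 17205\right) + 47255} = \frac{1}{- 47721 \left(\left(8719 - 4533\right) + 17205\right) + 47255} = \frac{1}{- 47721 \left(4186 + 17205\right) + 47255} = \frac{1}{\left(-47721\right) 21391 + 47255} = \frac{1}{-1020799911 + 47255} = \frac{1}{-1020752656} = - \frac{1}{1020752656}$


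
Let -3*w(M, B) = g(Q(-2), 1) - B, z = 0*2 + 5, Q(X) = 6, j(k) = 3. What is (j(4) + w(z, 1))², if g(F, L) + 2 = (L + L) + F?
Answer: 16/9 ≈ 1.7778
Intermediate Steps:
z = 5 (z = 0 + 5 = 5)
g(F, L) = -2 + F + 2*L (g(F, L) = -2 + ((L + L) + F) = -2 + (2*L + F) = -2 + (F + 2*L) = -2 + F + 2*L)
w(M, B) = -2 + B/3 (w(M, B) = -((-2 + 6 + 2*1) - B)/3 = -((-2 + 6 + 2) - B)/3 = -(6 - B)/3 = -2 + B/3)
(j(4) + w(z, 1))² = (3 + (-2 + (⅓)*1))² = (3 + (-2 + ⅓))² = (3 - 5/3)² = (4/3)² = 16/9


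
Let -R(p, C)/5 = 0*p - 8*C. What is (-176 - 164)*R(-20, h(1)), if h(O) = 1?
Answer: -13600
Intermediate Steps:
R(p, C) = 40*C (R(p, C) = -5*(0*p - 8*C) = -5*(0 - 8*C) = -(-40)*C = 40*C)
(-176 - 164)*R(-20, h(1)) = (-176 - 164)*(40*1) = -340*40 = -13600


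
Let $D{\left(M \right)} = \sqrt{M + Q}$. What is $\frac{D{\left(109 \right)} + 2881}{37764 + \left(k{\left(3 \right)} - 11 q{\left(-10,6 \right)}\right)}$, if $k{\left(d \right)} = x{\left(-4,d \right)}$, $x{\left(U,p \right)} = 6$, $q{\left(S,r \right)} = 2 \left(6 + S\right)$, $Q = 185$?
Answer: $\frac{2881}{37858} + \frac{7 \sqrt{6}}{37858} \approx 0.076553$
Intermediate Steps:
$q{\left(S,r \right)} = 12 + 2 S$
$D{\left(M \right)} = \sqrt{185 + M}$ ($D{\left(M \right)} = \sqrt{M + 185} = \sqrt{185 + M}$)
$k{\left(d \right)} = 6$
$\frac{D{\left(109 \right)} + 2881}{37764 + \left(k{\left(3 \right)} - 11 q{\left(-10,6 \right)}\right)} = \frac{\sqrt{185 + 109} + 2881}{37764 - \left(-6 + 11 \left(12 + 2 \left(-10\right)\right)\right)} = \frac{\sqrt{294} + 2881}{37764 - \left(-6 + 11 \left(12 - 20\right)\right)} = \frac{7 \sqrt{6} + 2881}{37764 + \left(6 - -88\right)} = \frac{2881 + 7 \sqrt{6}}{37764 + \left(6 + 88\right)} = \frac{2881 + 7 \sqrt{6}}{37764 + 94} = \frac{2881 + 7 \sqrt{6}}{37858} = \left(2881 + 7 \sqrt{6}\right) \frac{1}{37858} = \frac{2881}{37858} + \frac{7 \sqrt{6}}{37858}$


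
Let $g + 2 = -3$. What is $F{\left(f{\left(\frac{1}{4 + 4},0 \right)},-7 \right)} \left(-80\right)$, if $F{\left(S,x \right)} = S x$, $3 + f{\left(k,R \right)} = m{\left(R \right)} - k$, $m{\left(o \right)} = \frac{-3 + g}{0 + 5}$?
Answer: $-2646$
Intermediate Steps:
$g = -5$ ($g = -2 - 3 = -5$)
$m{\left(o \right)} = - \frac{8}{5}$ ($m{\left(o \right)} = \frac{-3 - 5}{0 + 5} = - \frac{8}{5}$)
$f{\left(k,R \right)} = - \frac{23}{5} - k$ ($f{\left(k,R \right)} = -3 - \left(\frac{8}{5} + k\right) = - \frac{23}{5} - k$)
$F{\left(f{\left(\frac{1}{4 + 4},0 \right)},-7 \right)} \left(-80\right) = \left(- \frac{23}{5} - \frac{1}{4 + 4}\right) \left(-7\right) \left(-80\right) = \left(- \frac{23}{5} - \frac{1}{8}\right) \left(-7\right) \left(-80\right) = \left(- \frac{189}{40}\right) \left(-7\right) \left(-80\right) = \frac{1323}{40} \left(-80\right) = -2646$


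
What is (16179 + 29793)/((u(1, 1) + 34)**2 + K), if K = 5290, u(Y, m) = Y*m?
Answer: 45972/6515 ≈ 7.0563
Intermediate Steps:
(16179 + 29793)/((u(1, 1) + 34)**2 + K) = (16179 + 29793)/((1*1 + 34)**2 + 5290) = 45972/((1 + 34)**2 + 5290) = 45972/(35**2 + 5290) = 45972/(1225 + 5290) = 45972/6515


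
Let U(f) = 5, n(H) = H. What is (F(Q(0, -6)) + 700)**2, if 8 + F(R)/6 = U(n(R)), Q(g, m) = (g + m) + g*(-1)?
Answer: 465124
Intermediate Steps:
Q(g, m) = m (Q(g, m) = (g + m) - g = m)
F(R) = -18 (F(R) = -48 + 6*5 = -48 + 30 = -18)
(F(Q(0, -6)) + 700)**2 = (-18 + 700)**2 = 682**2 = 465124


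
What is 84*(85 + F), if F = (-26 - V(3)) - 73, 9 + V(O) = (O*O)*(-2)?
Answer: 1092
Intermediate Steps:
V(O) = -9 - 2*O**2 (V(O) = -9 + (O*O)*(-2) = -9 + O**2*(-2) = -9 - 2*O**2)
F = -72 (F = (-26 - (-9 - 2*3**2)) - 73 = (-26 - (-9 - 2*9)) - 73 = (-26 - (-9 - 18)) - 73 = (-26 - 1*(-27)) - 73 = (-26 + 27) - 73 = 1 - 73 = -72)
84*(85 + F) = 84*(85 - 72) = 84*13 = 1092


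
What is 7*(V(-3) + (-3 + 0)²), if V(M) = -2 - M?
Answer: 70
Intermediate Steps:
7*(V(-3) + (-3 + 0)²) = 7*((-2 - 1*(-3)) + (-3 + 0)²) = 7*((-2 + 3) + (-3)²) = 7*(1 + 9) = 7*10 = 70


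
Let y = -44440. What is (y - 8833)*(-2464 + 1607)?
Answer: 45654961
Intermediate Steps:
(y - 8833)*(-2464 + 1607) = (-44440 - 8833)*(-2464 + 1607) = -53273*(-857) = 45654961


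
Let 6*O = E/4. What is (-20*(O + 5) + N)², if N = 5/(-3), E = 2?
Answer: 96100/9 ≈ 10678.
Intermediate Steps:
N = -5/3 (N = 5*(-⅓) = -5/3 ≈ -1.6667)
O = 1/12 (O = (2/4)/6 = (2*(¼))/6 = (⅙)*(½) = 1/12 ≈ 0.083333)
(-20*(O + 5) + N)² = (-20*(1/12 + 5) - 5/3)² = (-20*61/12 - 5/3)² = (-5*61/3 - 5/3)² = (-305/3 - 5/3)² = (-310/3)² = 96100/9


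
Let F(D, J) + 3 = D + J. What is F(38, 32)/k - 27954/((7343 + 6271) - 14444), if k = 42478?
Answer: 8861833/263110 ≈ 33.681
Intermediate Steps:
F(D, J) = -3 + D + J (F(D, J) = -3 + (D + J) = -3 + D + J)
F(38, 32)/k - 27954/((7343 + 6271) - 14444) = (-3 + 38 + 32)/42478 - 27954/((7343 + 6271) - 14444) = 67*(1/42478) - 27954/(13614 - 14444) = 1/634 - 27954/(-830) = 1/634 - 27954*(-1/830) = 1/634 + 13977/415 = 8861833/263110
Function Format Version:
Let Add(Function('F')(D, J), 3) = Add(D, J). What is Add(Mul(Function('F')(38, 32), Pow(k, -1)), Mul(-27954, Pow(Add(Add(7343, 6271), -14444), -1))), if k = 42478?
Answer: Rational(8861833, 263110) ≈ 33.681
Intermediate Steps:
Function('F')(D, J) = Add(-3, D, J) (Function('F')(D, J) = Add(-3, Add(D, J)) = Add(-3, D, J))
Add(Mul(Function('F')(38, 32), Pow(k, -1)), Mul(-27954, Pow(Add(Add(7343, 6271), -14444), -1))) = Add(Mul(Add(-3, 38, 32), Pow(42478, -1)), Mul(-27954, Pow(Add(Add(7343, 6271), -14444), -1))) = Add(Mul(67, Rational(1, 42478)), Mul(-27954, Pow(Add(13614, -14444), -1))) = Add(Rational(1, 634), Mul(-27954, Pow(-830, -1))) = Add(Rational(1, 634), Mul(-27954, Rational(-1, 830))) = Add(Rational(1, 634), Rational(13977, 415)) = Rational(8861833, 263110)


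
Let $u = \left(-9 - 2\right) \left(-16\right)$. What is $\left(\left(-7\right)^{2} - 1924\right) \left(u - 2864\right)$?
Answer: $5040000$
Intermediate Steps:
$u = 176$ ($u = \left(-11\right) \left(-16\right) = 176$)
$\left(\left(-7\right)^{2} - 1924\right) \left(u - 2864\right) = \left(\left(-7\right)^{2} - 1924\right) \left(176 - 2864\right) = \left(49 - 1924\right) \left(-2688\right) = \left(-1875\right) \left(-2688\right) = 5040000$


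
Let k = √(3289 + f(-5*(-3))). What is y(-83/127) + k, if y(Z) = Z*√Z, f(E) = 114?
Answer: √3403 - 83*I*√10541/16129 ≈ 58.335 - 0.52834*I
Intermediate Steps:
k = √3403 (k = √(3289 + 114) = √3403 ≈ 58.335)
y(Z) = Z^(3/2)
y(-83/127) + k = (-83/127)^(3/2) + √3403 = -83*I*√10541/16129 + √3403 = √3403 - 83*I*√10541/16129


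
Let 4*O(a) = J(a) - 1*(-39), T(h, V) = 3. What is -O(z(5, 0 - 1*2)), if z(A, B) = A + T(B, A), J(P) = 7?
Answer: -23/2 ≈ -11.500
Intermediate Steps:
z(A, B) = 3 + A (z(A, B) = A + 3 = 3 + A)
O(a) = 23/2 (O(a) = (7 - 1*(-39))/4 = (7 + 39)/4 = (¼)*46 = 23/2)
-O(z(5, 0 - 1*2)) = -1*23/2 = -23/2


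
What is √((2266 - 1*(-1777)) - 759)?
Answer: 2*√821 ≈ 57.306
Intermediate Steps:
√((2266 - 1*(-1777)) - 759) = √((2266 + 1777) - 759) = √(4043 - 759) = √3284 = 2*√821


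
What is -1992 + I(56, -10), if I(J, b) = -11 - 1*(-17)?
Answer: -1986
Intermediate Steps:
I(J, b) = 6 (I(J, b) = -11 + 17 = 6)
-1992 + I(56, -10) = -1992 + 6 = -1986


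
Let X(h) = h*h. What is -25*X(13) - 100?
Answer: -4325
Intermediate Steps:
X(h) = h²
-25*X(13) - 100 = -25*13² - 100 = -25*169 - 100 = -4225 - 100 = -4325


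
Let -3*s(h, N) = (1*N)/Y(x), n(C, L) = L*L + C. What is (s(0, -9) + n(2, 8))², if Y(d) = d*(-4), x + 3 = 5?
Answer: 275625/64 ≈ 4306.6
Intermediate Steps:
x = 2 (x = -3 + 5 = 2)
n(C, L) = C + L² (n(C, L) = L² + C = C + L²)
Y(d) = -4*d
s(h, N) = N/24 (s(h, N) = -1*N/(3*((-4*2))) = -N/(3*(-8)) = -(-1)*N/24 = N/24)
(s(0, -9) + n(2, 8))² = ((1/24)*(-9) + (2 + 8²))² = (-3/8 + (2 + 64))² = (-3/8 + 66)² = (525/8)² = 275625/64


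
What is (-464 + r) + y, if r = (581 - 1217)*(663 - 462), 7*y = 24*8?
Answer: -897908/7 ≈ -1.2827e+5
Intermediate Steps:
y = 192/7 (y = (24*8)/7 = (1/7)*192 = 192/7 ≈ 27.429)
r = -127836 (r = -636*201 = -127836)
(-464 + r) + y = (-464 - 127836) + 192/7 = -128300 + 192/7 = -897908/7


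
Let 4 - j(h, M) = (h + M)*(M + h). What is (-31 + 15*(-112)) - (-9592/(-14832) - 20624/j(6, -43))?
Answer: -1456639447/843570 ≈ -1726.8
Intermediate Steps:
j(h, M) = 4 - (M + h)**2 (j(h, M) = 4 - (h + M)*(M + h) = 4 - (M + h)*(M + h) = 4 - (M + h)**2)
(-31 + 15*(-112)) - (-9592/(-14832) - 20624/j(6, -43)) = (-31 + 15*(-112)) - (-9592/(-14832) - 20624/(4 - (-43 + 6)**2)) = (-31 - 1680) - (-9592*(-1/14832) - 20624/(4 - 1*(-37)**2)) = -1711 - (1199/1854 - 20624/(4 - 1*1369)) = -1711 - (1199/1854 - 20624/(4 - 1369)) = -1711 - (1199/1854 - 20624/(-1365)) = -1711 - (1199/1854 - 20624*(-1/1365)) = -1711 - (1199/1854 + 20624/1365) = -1711 - 1*13291177/843570 = -1711 - 13291177/843570 = -1456639447/843570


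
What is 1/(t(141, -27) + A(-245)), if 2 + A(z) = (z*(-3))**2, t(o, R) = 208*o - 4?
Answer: 1/569547 ≈ 1.7558e-6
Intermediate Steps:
t(o, R) = -4 + 208*o
A(z) = -2 + 9*z**2 (A(z) = -2 + (z*(-3))**2 = -2 + (-3*z)**2 = -2 + 9*z**2)
1/(t(141, -27) + A(-245)) = 1/((-4 + 208*141) + (-2 + 9*(-245)**2)) = 1/((-4 + 29328) + (-2 + 9*60025)) = 1/(29324 + (-2 + 540225)) = 1/(29324 + 540223) = 1/569547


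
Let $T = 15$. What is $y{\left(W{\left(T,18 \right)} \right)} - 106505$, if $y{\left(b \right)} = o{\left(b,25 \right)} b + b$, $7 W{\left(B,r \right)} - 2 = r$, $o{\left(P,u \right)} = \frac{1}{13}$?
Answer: $- \frac{1384525}{13} \approx -1.065 \cdot 10^{5}$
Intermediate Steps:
$o{\left(P,u \right)} = \frac{1}{13}$
$W{\left(B,r \right)} = \frac{2}{7} + \frac{r}{7}$
$y{\left(b \right)} = \frac{14 b}{13}$ ($y{\left(b \right)} = \frac{b}{13} + b = \frac{14 b}{13}$)
$y{\left(W{\left(T,18 \right)} \right)} - 106505 = \frac{14 \left(\frac{2}{7} + \frac{1}{7} \cdot 18\right)}{13} - 106505 = \frac{14 \left(\frac{2}{7} + \frac{18}{7}\right)}{13} - 106505 = \frac{14}{13} \cdot \frac{20}{7} - 106505 = \frac{40}{13} - 106505 = - \frac{1384525}{13}$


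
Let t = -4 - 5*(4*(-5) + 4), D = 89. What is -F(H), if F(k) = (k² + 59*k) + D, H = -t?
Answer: -1381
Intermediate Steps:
t = 76 (t = -4 - 5*(-20 + 4) = -4 - 5*(-16) = -4 + 80 = 76)
H = -76 (H = -1*76 = -76)
F(k) = 89 + k² + 59*k (F(k) = (k² + 59*k) + 89 = 89 + k² + 59*k)
-F(H) = -(89 + (-76)² + 59*(-76)) = -(89 + 5776 - 4484) = -1*1381 = -1381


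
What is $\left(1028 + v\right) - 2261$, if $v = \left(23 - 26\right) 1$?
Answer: $-1236$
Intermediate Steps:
$v = -3$ ($v = \left(-3\right) 1 = -3$)
$\left(1028 + v\right) - 2261 = \left(1028 - 3\right) - 2261 = 1025 - 2261 = -1236$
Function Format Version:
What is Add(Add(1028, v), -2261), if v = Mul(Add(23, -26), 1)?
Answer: -1236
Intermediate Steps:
v = -3 (v = Mul(-3, 1) = -3)
Add(Add(1028, v), -2261) = Add(Add(1028, -3), -2261) = Add(1025, -2261) = -1236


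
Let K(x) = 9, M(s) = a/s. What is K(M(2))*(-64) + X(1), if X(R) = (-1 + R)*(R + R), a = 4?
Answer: -576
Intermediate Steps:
M(s) = 4/s
X(R) = 2*R*(-1 + R) (X(R) = (-1 + R)*(2*R) = 2*R*(-1 + R))
K(M(2))*(-64) + X(1) = 9*(-64) + 2*1*(-1 + 1) = -576 + 2*1*0 = -576 + 0 = -576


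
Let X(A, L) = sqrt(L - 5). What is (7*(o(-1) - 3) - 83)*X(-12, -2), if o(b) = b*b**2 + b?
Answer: -118*I*sqrt(7) ≈ -312.2*I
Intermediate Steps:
o(b) = b + b**3 (o(b) = b**3 + b = b + b**3)
X(A, L) = sqrt(-5 + L)
(7*(o(-1) - 3) - 83)*X(-12, -2) = (7*((-1 + (-1)**3) - 3) - 83)*sqrt(-5 - 2) = (7*((-1 - 1) - 3) - 83)*sqrt(-7) = (7*(-2 - 3) - 83)*(I*sqrt(7)) = (7*(-5) - 83)*(I*sqrt(7)) = (-35 - 83)*(I*sqrt(7)) = -118*I*sqrt(7)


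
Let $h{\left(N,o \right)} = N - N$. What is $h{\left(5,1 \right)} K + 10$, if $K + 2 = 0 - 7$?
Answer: $10$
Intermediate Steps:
$h{\left(N,o \right)} = 0$
$K = -9$ ($K = -2 + \left(0 - 7\right) = -2 - 7 = -9$)
$h{\left(5,1 \right)} K + 10 = 0 \left(-9\right) + 10 = 0 + 10 = 10$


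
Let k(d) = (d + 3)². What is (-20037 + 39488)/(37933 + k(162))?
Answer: 19451/65158 ≈ 0.29852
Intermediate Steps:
k(d) = (3 + d)²
(-20037 + 39488)/(37933 + k(162)) = (-20037 + 39488)/(37933 + (3 + 162)²) = 19451/(37933 + 165²) = 19451/(37933 + 27225) = 19451/65158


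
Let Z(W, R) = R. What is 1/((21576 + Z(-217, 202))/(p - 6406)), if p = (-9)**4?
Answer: 155/21778 ≈ 0.0071173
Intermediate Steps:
p = 6561
1/((21576 + Z(-217, 202))/(p - 6406)) = 1/((21576 + 202)/(6561 - 6406)) = 1/(21778/155) = 155/21778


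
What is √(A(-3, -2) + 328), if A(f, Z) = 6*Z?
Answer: 2*√79 ≈ 17.776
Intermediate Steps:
√(A(-3, -2) + 328) = √(6*(-2) + 328) = √(-12 + 328) = √316 = 2*√79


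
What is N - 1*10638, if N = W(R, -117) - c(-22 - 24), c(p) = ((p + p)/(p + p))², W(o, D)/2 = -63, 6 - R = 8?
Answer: -10765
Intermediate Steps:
R = -2 (R = 6 - 1*8 = 6 - 8 = -2)
W(o, D) = -126 (W(o, D) = 2*(-63) = -126)
c(p) = 1 (c(p) = ((2*p)/((2*p)))² = ((2*p)*(1/(2*p)))² = 1² = 1)
N = -127 (N = -126 - 1*1 = -126 - 1 = -127)
N - 1*10638 = -127 - 1*10638 = -127 - 10638 = -10765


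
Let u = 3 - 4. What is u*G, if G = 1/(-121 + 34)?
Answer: 1/87 ≈ 0.011494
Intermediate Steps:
u = -1
G = -1/87 (G = 1/(-87) = -1/87 ≈ -0.011494)
u*G = -1*(-1/87) = 1/87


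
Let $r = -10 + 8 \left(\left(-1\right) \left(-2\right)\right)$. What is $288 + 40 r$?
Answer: $528$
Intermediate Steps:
$r = 6$ ($r = -10 + 8 \cdot 2 = -10 + 16 = 6$)
$288 + 40 r = 288 + 40 \cdot 6 = 288 + 240 = 528$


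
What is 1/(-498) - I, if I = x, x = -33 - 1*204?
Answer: 118025/498 ≈ 237.00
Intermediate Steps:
x = -237 (x = -33 - 204 = -237)
I = -237
1/(-498) - I = 1/(-498) - 1*(-237) = -1/498 + 237 = 118025/498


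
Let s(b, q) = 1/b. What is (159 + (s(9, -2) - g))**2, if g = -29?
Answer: 2866249/81 ≈ 35386.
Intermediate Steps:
(159 + (s(9, -2) - g))**2 = (159 + (1/9 - 1*(-29)))**2 = (159 + (1/9 + 29))**2 = (159 + 262/9)**2 = (1693/9)**2 = 2866249/81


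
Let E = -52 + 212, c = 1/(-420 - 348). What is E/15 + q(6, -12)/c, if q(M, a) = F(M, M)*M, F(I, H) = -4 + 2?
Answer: 27680/3 ≈ 9226.7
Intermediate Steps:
F(I, H) = -2
q(M, a) = -2*M
c = -1/768 (c = 1/(-768) = -1/768 ≈ -0.0013021)
E = 160
E/15 + q(6, -12)/c = 160/15 + (-2*6)/(-1/768) = 160*(1/15) - 12*(-768) = 32/3 + 9216 = 27680/3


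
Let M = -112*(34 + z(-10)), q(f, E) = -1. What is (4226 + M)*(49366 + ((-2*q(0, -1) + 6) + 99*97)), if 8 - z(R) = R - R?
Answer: -28191006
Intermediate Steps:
z(R) = 8 (z(R) = 8 - (R - R) = 8 - 1*0 = 8 + 0 = 8)
M = -4704 (M = -112*(34 + 8) = -112*42 = -4704)
(4226 + M)*(49366 + ((-2*q(0, -1) + 6) + 99*97)) = (4226 - 4704)*(49366 + ((-2*(-1) + 6) + 99*97)) = -478*(49366 + ((2 + 6) + 9603)) = -478*(49366 + (8 + 9603)) = -478*(49366 + 9611) = -478*58977 = -28191006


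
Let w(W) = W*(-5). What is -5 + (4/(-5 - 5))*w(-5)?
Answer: -15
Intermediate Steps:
w(W) = -5*W
-5 + (4/(-5 - 5))*w(-5) = -5 + (4/(-5 - 5))*(-5*(-5)) = -5 + (4/(-10))*25 = -5 - 1/10*4*25 = -5 - 2/5*25 = -5 - 10 = -15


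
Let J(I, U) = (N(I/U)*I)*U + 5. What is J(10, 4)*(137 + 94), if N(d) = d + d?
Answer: 47355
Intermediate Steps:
N(d) = 2*d
J(I, U) = 5 + 2*I² (J(I, U) = ((2*(I/U))*I)*U + 5 = ((2*I/U)*I)*U + 5 = (2*I²/U)*U + 5 = 2*I² + 5 = 5 + 2*I²)
J(10, 4)*(137 + 94) = (5 + 2*10²)*(137 + 94) = (5 + 2*100)*231 = (5 + 200)*231 = 205*231 = 47355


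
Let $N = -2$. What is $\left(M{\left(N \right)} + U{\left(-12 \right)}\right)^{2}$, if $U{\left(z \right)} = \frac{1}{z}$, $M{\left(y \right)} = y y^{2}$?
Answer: $\frac{9409}{144} \approx 65.34$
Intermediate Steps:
$M{\left(y \right)} = y^{3}$
$\left(M{\left(N \right)} + U{\left(-12 \right)}\right)^{2} = \left(\left(-2\right)^{3} + \frac{1}{-12}\right)^{2} = \left(-8 - \frac{1}{12}\right)^{2} = \left(- \frac{97}{12}\right)^{2} = \frac{9409}{144}$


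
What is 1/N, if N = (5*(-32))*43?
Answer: -1/6880 ≈ -0.00014535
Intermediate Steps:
N = -6880 (N = -160*43 = -6880)
1/N = 1/(-6880) = -1/6880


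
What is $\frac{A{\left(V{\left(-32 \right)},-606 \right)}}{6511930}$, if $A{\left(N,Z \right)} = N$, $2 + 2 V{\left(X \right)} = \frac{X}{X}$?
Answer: $- \frac{1}{13023860} \approx -7.6782 \cdot 10^{-8}$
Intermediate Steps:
$V{\left(X \right)} = - \frac{1}{2}$ ($V{\left(X \right)} = -1 + \frac{X \frac{1}{X}}{2} = -1 + \frac{1}{2} \cdot 1 = -1 + \frac{1}{2} = - \frac{1}{2}$)
$\frac{A{\left(V{\left(-32 \right)},-606 \right)}}{6511930} = - \frac{1}{2 \cdot 6511930} = \left(- \frac{1}{2}\right) \frac{1}{6511930} = - \frac{1}{13023860}$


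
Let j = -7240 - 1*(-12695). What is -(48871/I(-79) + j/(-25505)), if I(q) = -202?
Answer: 249511353/1030402 ≈ 242.15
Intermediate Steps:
j = 5455 (j = -7240 + 12695 = 5455)
-(48871/I(-79) + j/(-25505)) = -(48871/(-202) + 5455/(-25505)) = -(48871*(-1/202) + 5455*(-1/25505)) = -(-48871/202 - 1091/5101) = -1*(-249511353/1030402) = 249511353/1030402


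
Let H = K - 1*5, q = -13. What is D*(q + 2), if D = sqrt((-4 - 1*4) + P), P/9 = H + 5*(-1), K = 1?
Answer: -11*I*sqrt(89) ≈ -103.77*I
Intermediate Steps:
H = -4 (H = 1 - 1*5 = 1 - 5 = -4)
P = -81 (P = 9*(-4 + 5*(-1)) = 9*(-4 - 5) = 9*(-9) = -81)
D = I*sqrt(89) (D = sqrt((-4 - 1*4) - 81) = sqrt((-4 - 4) - 81) = sqrt(-8 - 81) = sqrt(-89) = I*sqrt(89) ≈ 9.434*I)
D*(q + 2) = (I*sqrt(89))*(-13 + 2) = (I*sqrt(89))*(-11) = -11*I*sqrt(89)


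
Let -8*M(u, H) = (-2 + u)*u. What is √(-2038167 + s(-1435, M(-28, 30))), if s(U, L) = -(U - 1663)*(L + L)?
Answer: I*√2688747 ≈ 1639.7*I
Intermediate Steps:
M(u, H) = -u*(-2 + u)/8 (M(u, H) = -(-2 + u)*u/8 = -u*(-2 + u)/8)
s(U, L) = -2*L*(-1663 + U) (s(U, L) = -(-1663 + U)*2*L = -2*L*(-1663 + U))
√(-2038167 + s(-1435, M(-28, 30))) = √(-2038167 + 2*((⅛)*(-28)*(2 - 1*(-28)))*(1663 - 1*(-1435))) = √(-2038167 + 2*((⅛)*(-28)*(2 + 28))*(1663 + 1435)) = √(-2038167 + 2*((⅛)*(-28)*30)*3098) = √(-2038167 + 2*(-105)*3098) = √(-2038167 - 650580) = √(-2688747) = I*√2688747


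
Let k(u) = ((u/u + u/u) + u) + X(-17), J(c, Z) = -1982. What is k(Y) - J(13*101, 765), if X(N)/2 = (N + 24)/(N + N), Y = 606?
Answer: 44023/17 ≈ 2589.6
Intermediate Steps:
X(N) = (24 + N)/N (X(N) = 2*((N + 24)/(N + N)) = 2*((24 + N)/((2*N))) = 2*((24 + N)*(1/(2*N))) = 2*((24 + N)/(2*N)) = (24 + N)/N)
k(u) = 27/17 + u (k(u) = ((u/u + u/u) + u) + (24 - 17)/(-17) = ((1 + 1) + u) - 1/17*7 = (2 + u) - 7/17 = 27/17 + u)
k(Y) - J(13*101, 765) = (27/17 + 606) - 1*(-1982) = 10329/17 + 1982 = 44023/17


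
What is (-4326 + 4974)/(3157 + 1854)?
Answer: 648/5011 ≈ 0.12932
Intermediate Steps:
(-4326 + 4974)/(3157 + 1854) = 648/5011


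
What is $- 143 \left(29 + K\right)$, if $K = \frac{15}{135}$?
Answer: $- \frac{37466}{9} \approx -4162.9$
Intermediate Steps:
$K = \frac{1}{9}$ ($K = 15 \cdot \frac{1}{135} = \frac{1}{9} \approx 0.11111$)
$- 143 \left(29 + K\right) = - 143 \left(29 + \frac{1}{9}\right) = \left(-143\right) \frac{262}{9} = - \frac{37466}{9}$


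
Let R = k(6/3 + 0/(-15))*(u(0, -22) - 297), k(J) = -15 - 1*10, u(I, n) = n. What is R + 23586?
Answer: 31561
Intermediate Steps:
k(J) = -25 (k(J) = -15 - 10 = -25)
R = 7975 (R = -25*(-22 - 297) = -25*(-319) = 7975)
R + 23586 = 7975 + 23586 = 31561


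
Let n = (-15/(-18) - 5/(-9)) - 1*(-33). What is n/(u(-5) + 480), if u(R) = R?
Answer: 619/8550 ≈ 0.072398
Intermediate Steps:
n = 619/18 (n = (-15*(-1/18) - 5*(-⅑)) + 33 = (⅚ + 5/9) + 33 = 25/18 + 33 = 619/18 ≈ 34.389)
n/(u(-5) + 480) = (619/18)/(-5 + 480) = (619/18)/475 = (1/475)*(619/18) = 619/8550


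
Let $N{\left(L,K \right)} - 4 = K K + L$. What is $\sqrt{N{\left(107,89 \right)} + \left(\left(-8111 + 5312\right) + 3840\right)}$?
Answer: $\sqrt{9073} \approx 95.252$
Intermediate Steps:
$N{\left(L,K \right)} = 4 + L + K^{2}$ ($N{\left(L,K \right)} = 4 + \left(K K + L\right) = 4 + \left(K^{2} + L\right) = 4 + \left(L + K^{2}\right) = 4 + L + K^{2}$)
$\sqrt{N{\left(107,89 \right)} + \left(\left(-8111 + 5312\right) + 3840\right)} = \sqrt{\left(4 + 107 + 89^{2}\right) + \left(\left(-8111 + 5312\right) + 3840\right)} = \sqrt{\left(4 + 107 + 7921\right) + \left(-2799 + 3840\right)} = \sqrt{8032 + 1041} = \sqrt{9073}$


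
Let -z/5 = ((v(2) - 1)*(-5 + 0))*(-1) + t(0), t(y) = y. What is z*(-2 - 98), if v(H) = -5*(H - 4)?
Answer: 22500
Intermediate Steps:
v(H) = 20 - 5*H (v(H) = -5*(-4 + H) = 20 - 5*H)
z = -225 (z = -5*((((20 - 5*2) - 1)*(-5 + 0))*(-1) + 0) = -5*((((20 - 10) - 1)*(-5))*(-1) + 0) = -5*(((10 - 1)*(-5))*(-1) + 0) = -5*((9*(-5))*(-1) + 0) = -5*(-45*(-1) + 0) = -5*(45 + 0) = -5*45 = -225)
z*(-2 - 98) = -225*(-2 - 98) = -225*(-100) = 22500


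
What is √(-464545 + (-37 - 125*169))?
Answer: I*√485707 ≈ 696.93*I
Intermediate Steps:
√(-464545 + (-37 - 125*169)) = √(-464545 + (-37 - 21125)) = √(-464545 - 21162) = √(-485707) = I*√485707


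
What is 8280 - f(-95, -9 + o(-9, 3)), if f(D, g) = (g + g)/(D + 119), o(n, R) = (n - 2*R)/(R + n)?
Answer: 198733/24 ≈ 8280.5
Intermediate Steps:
o(n, R) = (n - 2*R)/(R + n)
f(D, g) = 2*g/(119 + D) (f(D, g) = (2*g)/(119 + D) = 2*g/(119 + D))
8280 - f(-95, -9 + o(-9, 3)) = 8280 - 2*(-9 + (-9 - 2*3)/(3 - 9))/(119 - 95) = 8280 - 2*(-9 + (-9 - 6)/(-6))/24 = 8280 - 2*(-9 - ⅙*(-15))/24 = 8280 - 2*(-9 + 5/2)/24 = 8280 - 2*(-13)/(2*24) = 8280 - 1*(-13/24) = 8280 + 13/24 = 198733/24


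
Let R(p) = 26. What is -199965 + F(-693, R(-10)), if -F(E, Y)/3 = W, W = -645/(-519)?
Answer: -34594590/173 ≈ -1.9997e+5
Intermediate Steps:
W = 215/173 (W = -645*(-1/519) = 215/173 ≈ 1.2428)
F(E, Y) = -645/173 (F(E, Y) = -3*215/173 = -645/173)
-199965 + F(-693, R(-10)) = -199965 - 645/173 = -34594590/173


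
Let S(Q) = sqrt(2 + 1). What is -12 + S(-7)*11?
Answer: -12 + 11*sqrt(3) ≈ 7.0526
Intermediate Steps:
S(Q) = sqrt(3)
-12 + S(-7)*11 = -12 + sqrt(3)*11 = -12 + 11*sqrt(3)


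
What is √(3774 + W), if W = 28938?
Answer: 2*√8178 ≈ 180.86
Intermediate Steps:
√(3774 + W) = √(3774 + 28938) = √32712 = 2*√8178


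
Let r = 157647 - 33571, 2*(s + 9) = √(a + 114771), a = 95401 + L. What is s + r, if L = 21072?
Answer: 124067 + √57811 ≈ 1.2431e+5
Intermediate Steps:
a = 116473 (a = 95401 + 21072 = 116473)
s = -9 + √57811 (s = -9 + √(116473 + 114771)/2 = -9 + √231244/2 = -9 + (2*√57811)/2 = -9 + √57811 ≈ 231.44)
r = 124076
s + r = (-9 + √57811) + 124076 = 124067 + √57811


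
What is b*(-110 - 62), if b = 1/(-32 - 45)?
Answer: 172/77 ≈ 2.2338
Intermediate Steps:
b = -1/77 (b = 1/(-77) = -1/77 ≈ -0.012987)
b*(-110 - 62) = -(-110 - 62)/77 = -1/77*(-172) = 172/77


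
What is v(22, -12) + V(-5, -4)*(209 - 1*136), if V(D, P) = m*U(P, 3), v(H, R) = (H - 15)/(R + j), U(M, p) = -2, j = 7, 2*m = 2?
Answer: -737/5 ≈ -147.40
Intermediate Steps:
m = 1 (m = (1/2)*2 = 1)
v(H, R) = (-15 + H)/(7 + R) (v(H, R) = (H - 15)/(R + 7) = (-15 + H)/(7 + R))
V(D, P) = -2 (V(D, P) = 1*(-2) = -2)
v(22, -12) + V(-5, -4)*(209 - 1*136) = (-15 + 22)/(7 - 12) - 2*(209 - 1*136) = 7/(-5) - 2*(209 - 136) = -1/5*7 - 2*73 = -7/5 - 146 = -737/5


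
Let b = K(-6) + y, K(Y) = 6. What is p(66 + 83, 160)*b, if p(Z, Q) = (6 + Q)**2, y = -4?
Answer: 55112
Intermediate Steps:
b = 2 (b = 6 - 4 = 2)
p(66 + 83, 160)*b = (6 + 160)**2*2 = 166**2*2 = 27556*2 = 55112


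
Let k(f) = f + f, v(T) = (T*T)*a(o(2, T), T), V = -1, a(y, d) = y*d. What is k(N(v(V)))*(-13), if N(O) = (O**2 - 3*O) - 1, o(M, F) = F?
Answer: 78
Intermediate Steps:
a(y, d) = d*y
v(T) = T**4 (v(T) = (T*T)*(T*T) = T**2*T**2 = T**4)
N(O) = -1 + O**2 - 3*O
k(f) = 2*f
k(N(v(V)))*(-13) = (2*(-1 + ((-1)**4)**2 - 3*(-1)**4))*(-13) = (2*(-1 + 1**2 - 3*1))*(-13) = (2*(-1 + 1 - 3))*(-13) = (2*(-3))*(-13) = -6*(-13) = 78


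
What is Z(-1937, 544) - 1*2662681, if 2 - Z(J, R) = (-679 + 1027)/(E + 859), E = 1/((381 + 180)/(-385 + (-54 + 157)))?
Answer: -142487963019/53513 ≈ -2.6627e+6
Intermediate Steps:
E = -94/187 (E = 1/(561/(-385 + 103)) = 1/(561/(-282)) = 1/(561*(-1/282)) = 1/(-187/94) = -94/187 ≈ -0.50267)
Z(J, R) = 85334/53513 (Z(J, R) = 2 - (-679 + 1027)/(-94/187 + 859) = 2 - 348/160539/187 = 2 - 348*187/160539 = 2 - 1*21692/53513 = 2 - 21692/53513 = 85334/53513)
Z(-1937, 544) - 1*2662681 = 85334/53513 - 1*2662681 = 85334/53513 - 2662681 = -142487963019/53513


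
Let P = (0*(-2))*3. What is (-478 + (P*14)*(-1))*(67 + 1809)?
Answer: -896728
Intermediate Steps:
P = 0 (P = 0*3 = 0)
(-478 + (P*14)*(-1))*(67 + 1809) = (-478 + (0*14)*(-1))*(67 + 1809) = (-478 + 0*(-1))*1876 = (-478 + 0)*1876 = -478*1876 = -896728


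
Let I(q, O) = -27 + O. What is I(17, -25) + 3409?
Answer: 3357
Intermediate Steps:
I(17, -25) + 3409 = (-27 - 25) + 3409 = -52 + 3409 = 3357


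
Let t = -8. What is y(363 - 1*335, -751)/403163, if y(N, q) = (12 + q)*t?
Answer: 5912/403163 ≈ 0.014664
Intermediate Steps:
y(N, q) = -96 - 8*q (y(N, q) = (12 + q)*(-8) = -96 - 8*q)
y(363 - 1*335, -751)/403163 = (-96 - 8*(-751))/403163 = (-96 + 6008)*(1/403163) = 5912*(1/403163) = 5912/403163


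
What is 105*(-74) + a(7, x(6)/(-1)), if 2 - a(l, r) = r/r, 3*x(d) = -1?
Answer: -7769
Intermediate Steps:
x(d) = -1/3 (x(d) = (1/3)*(-1) = -1/3)
a(l, r) = 1 (a(l, r) = 2 - r/r = 2 - 1*1 = 2 - 1 = 1)
105*(-74) + a(7, x(6)/(-1)) = 105*(-74) + 1 = -7770 + 1 = -7769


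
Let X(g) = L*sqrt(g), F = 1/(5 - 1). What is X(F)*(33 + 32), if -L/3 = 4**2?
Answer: -1560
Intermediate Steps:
L = -48 (L = -3*4**2 = -3*16 = -48)
F = 1/4 ≈ 0.25000
X(g) = -48*sqrt(g)
X(F)*(33 + 32) = (-48*sqrt(1/4))*(33 + 32) = -48*1/2*65 = -24*65 = -1560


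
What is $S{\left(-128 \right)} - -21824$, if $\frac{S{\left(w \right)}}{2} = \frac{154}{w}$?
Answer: $\frac{698291}{32} \approx 21822.0$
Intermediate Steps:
$S{\left(w \right)} = \frac{308}{w}$ ($S{\left(w \right)} = 2 \frac{154}{w} = \frac{308}{w}$)
$S{\left(-128 \right)} - -21824 = \frac{308}{-128} - -21824 = 308 \left(- \frac{1}{128}\right) + 21824 = - \frac{77}{32} + 21824 = \frac{698291}{32}$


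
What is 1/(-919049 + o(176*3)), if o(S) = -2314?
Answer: -1/921363 ≈ -1.0853e-6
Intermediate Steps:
1/(-919049 + o(176*3)) = 1/(-919049 - 2314) = 1/(-921363) = -1/921363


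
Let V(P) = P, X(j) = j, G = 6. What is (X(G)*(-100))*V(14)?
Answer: -8400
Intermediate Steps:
(X(G)*(-100))*V(14) = (6*(-100))*14 = -600*14 = -8400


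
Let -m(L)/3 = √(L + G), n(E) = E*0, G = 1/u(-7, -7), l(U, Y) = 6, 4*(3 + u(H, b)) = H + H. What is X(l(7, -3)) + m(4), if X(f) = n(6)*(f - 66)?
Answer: -15*√26/13 ≈ -5.8835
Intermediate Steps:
u(H, b) = -3 + H/2 (u(H, b) = -3 + (H + H)/4 = -3 + (2*H)/4 = -3 + H/2)
G = -2/13 (G = 1/(-3 + (½)*(-7)) = 1/(-3 - 7/2) = 1/(-13/2) = -2/13 ≈ -0.15385)
n(E) = 0
m(L) = -3*√(-2/13 + L) (m(L) = -3*√(L - 2/13) = -3*√(-2/13 + L))
X(f) = 0 (X(f) = 0*(f - 66) = 0*(-66 + f) = 0)
X(l(7, -3)) + m(4) = 0 - 3*√(-26 + 169*4)/13 = 0 - 3*√(-26 + 676)/13 = 0 - 15*√26/13 = -15*√26/13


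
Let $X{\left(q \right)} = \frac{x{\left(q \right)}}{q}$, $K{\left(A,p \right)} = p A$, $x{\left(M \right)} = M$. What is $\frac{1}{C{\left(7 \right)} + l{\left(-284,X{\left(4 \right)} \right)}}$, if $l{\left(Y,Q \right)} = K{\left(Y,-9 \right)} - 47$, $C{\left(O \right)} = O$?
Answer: $\frac{1}{2516} \approx 0.00039746$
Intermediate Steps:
$K{\left(A,p \right)} = A p$
$X{\left(q \right)} = 1$ ($X{\left(q \right)} = \frac{q}{q} = 1$)
$l{\left(Y,Q \right)} = -47 - 9 Y$ ($l{\left(Y,Q \right)} = Y \left(-9\right) - 47 = - 9 Y - 47 = -47 - 9 Y$)
$\frac{1}{C{\left(7 \right)} + l{\left(-284,X{\left(4 \right)} \right)}} = \frac{1}{7 - -2509} = \frac{1}{7 + \left(-47 + 2556\right)} = \frac{1}{7 + 2509} = \frac{1}{2516}$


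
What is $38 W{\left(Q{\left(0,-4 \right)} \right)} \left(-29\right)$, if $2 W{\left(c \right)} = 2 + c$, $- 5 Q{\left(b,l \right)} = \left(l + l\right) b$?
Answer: $-1102$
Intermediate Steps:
$Q{\left(b,l \right)} = - \frac{2 b l}{5}$ ($Q{\left(b,l \right)} = - \frac{\left(l + l\right) b}{5} = - \frac{2 l b}{5} = - \frac{2 b l}{5}$)
$W{\left(c \right)} = 1 + \frac{c}{2}$ ($W{\left(c \right)} = \frac{2 + c}{2} = 1 + \frac{c}{2}$)
$38 W{\left(Q{\left(0,-4 \right)} \right)} \left(-29\right) = 38 \left(1 + \frac{\left(- \frac{2}{5}\right) 0 \left(-4\right)}{2}\right) \left(-29\right) = 38 \left(1 + \frac{1}{2} \cdot 0\right) \left(-29\right) = 38 \left(1 + 0\right) \left(-29\right) = 38 \cdot 1 \left(-29\right) = 38 \left(-29\right) = -1102$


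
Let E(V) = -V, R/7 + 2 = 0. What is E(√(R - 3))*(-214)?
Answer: 214*I*√17 ≈ 882.34*I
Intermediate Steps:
R = -14 (R = -14 + 7*0 = -14 + 0 = -14)
E(√(R - 3))*(-214) = -√(-14 - 3)*(-214) = -√(-17)*(-214) = -I*√17*(-214) = 214*I*√17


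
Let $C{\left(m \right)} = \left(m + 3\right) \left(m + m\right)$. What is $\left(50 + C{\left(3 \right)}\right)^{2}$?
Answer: $7396$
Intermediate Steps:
$C{\left(m \right)} = 2 m \left(3 + m\right)$ ($C{\left(m \right)} = \left(3 + m\right) 2 m = 2 m \left(3 + m\right)$)
$\left(50 + C{\left(3 \right)}\right)^{2} = \left(50 + 2 \cdot 3 \left(3 + 3\right)\right)^{2} = \left(50 + 2 \cdot 3 \cdot 6\right)^{2} = \left(50 + 36\right)^{2} = 86^{2} = 7396$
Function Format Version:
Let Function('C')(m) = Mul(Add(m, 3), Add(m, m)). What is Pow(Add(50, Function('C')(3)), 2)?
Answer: 7396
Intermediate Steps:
Function('C')(m) = Mul(2, m, Add(3, m)) (Function('C')(m) = Mul(Add(3, m), Mul(2, m)) = Mul(2, m, Add(3, m)))
Pow(Add(50, Function('C')(3)), 2) = Pow(Add(50, Mul(2, 3, Add(3, 3))), 2) = Pow(Add(50, Mul(2, 3, 6)), 2) = Pow(Add(50, 36), 2) = Pow(86, 2) = 7396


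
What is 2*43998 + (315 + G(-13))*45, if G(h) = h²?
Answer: 109776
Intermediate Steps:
2*43998 + (315 + G(-13))*45 = 2*43998 + (315 + (-13)²)*45 = 87996 + (315 + 169)*45 = 87996 + 484*45 = 87996 + 21780 = 109776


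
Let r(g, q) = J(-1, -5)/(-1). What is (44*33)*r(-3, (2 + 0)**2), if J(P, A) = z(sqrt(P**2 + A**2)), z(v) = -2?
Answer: 2904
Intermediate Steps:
J(P, A) = -2
r(g, q) = 2 (r(g, q) = -2/(-1) = -2*(-1) = 2)
(44*33)*r(-3, (2 + 0)**2) = (44*33)*2 = 1452*2 = 2904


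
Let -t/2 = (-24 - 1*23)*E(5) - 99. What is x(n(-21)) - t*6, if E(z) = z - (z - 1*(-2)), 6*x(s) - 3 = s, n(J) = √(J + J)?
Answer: -119/2 + I*√42/6 ≈ -59.5 + 1.0801*I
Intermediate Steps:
n(J) = √2*√J (n(J) = √(2*J) = √2*√J)
x(s) = ½ + s/6
E(z) = -2 (E(z) = z - (z + 2) = z - (2 + z) = z + (-2 - z) = -2)
t = 10 (t = -2*((-24 - 1*23)*(-2) - 99) = -2*((-24 - 23)*(-2) - 99) = -2*(-47*(-2) - 99) = -2*(94 - 99) = -2*(-5) = 10)
x(n(-21)) - t*6 = (½ + (√2*√(-21))/6) - 10*6 = (½ + (√2*(I*√21))/6) - 1*60 = (½ + (I*√42)/6) - 60 = (½ + I*√42/6) - 60 = -119/2 + I*√42/6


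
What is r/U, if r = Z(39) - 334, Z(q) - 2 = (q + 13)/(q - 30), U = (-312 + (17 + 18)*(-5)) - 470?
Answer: 2936/8613 ≈ 0.34088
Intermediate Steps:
U = -957 (U = (-312 + 35*(-5)) - 470 = (-312 - 175) - 470 = -487 - 470 = -957)
Z(q) = 2 + (13 + q)/(-30 + q) (Z(q) = 2 + (q + 13)/(q - 30) = 2 + (13 + q)/(-30 + q))
r = -2936/9 (r = (-47 + 3*39)/(-30 + 39) - 334 = (-47 + 117)/9 - 334 = (⅑)*70 - 334 = 70/9 - 334 = -2936/9 ≈ -326.22)
r/U = -2936/9/(-957) = -2936/9*(-1/957) = 2936/8613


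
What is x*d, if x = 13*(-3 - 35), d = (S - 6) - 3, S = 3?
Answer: 2964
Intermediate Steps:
d = -6 (d = (3 - 6) - 3 = -3 - 3 = -6)
x = -494 (x = 13*(-38) = -494)
x*d = -494*(-6) = 2964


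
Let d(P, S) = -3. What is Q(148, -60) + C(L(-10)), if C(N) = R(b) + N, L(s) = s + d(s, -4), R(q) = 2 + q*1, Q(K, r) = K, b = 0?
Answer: 137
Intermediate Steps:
R(q) = 2 + q
L(s) = -3 + s (L(s) = s - 3 = -3 + s)
C(N) = 2 + N (C(N) = (2 + 0) + N = 2 + N)
Q(148, -60) + C(L(-10)) = 148 + (2 + (-3 - 10)) = 148 + (2 - 13) = 148 - 11 = 137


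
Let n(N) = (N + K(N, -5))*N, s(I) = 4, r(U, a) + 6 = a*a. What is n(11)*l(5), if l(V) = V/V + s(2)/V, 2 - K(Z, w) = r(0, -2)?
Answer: 297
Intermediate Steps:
r(U, a) = -6 + a**2 (r(U, a) = -6 + a*a = -6 + a**2)
K(Z, w) = 4 (K(Z, w) = 2 - (-6 + (-2)**2) = 2 - (-6 + 4) = 2 - 1*(-2) = 2 + 2 = 4)
n(N) = N*(4 + N) (n(N) = (N + 4)*N = (4 + N)*N = N*(4 + N))
l(V) = 1 + 4/V (l(V) = V/V + 4/V = 1 + 4/V)
n(11)*l(5) = (11*(4 + 11))*((4 + 5)/5) = (11*15)*((1/5)*9) = 165*(9/5) = 297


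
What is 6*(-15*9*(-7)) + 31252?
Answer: 36922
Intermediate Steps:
6*(-15*9*(-7)) + 31252 = 6*(-135*(-7)) + 31252 = 6*945 + 31252 = 5670 + 31252 = 36922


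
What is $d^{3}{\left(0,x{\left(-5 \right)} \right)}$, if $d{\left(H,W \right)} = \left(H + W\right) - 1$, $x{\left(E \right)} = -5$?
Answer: $-216$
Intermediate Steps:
$d{\left(H,W \right)} = -1 + H + W$
$d^{3}{\left(0,x{\left(-5 \right)} \right)} = \left(-1 + 0 - 5\right)^{3} = \left(-6\right)^{3} = -216$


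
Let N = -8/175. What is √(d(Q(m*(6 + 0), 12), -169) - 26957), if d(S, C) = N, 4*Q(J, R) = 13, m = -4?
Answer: I*√33022381/35 ≈ 164.19*I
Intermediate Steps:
Q(J, R) = 13/4 (Q(J, R) = (¼)*13 = 13/4)
N = -8/175 (N = -8*1/175 = -8/175 ≈ -0.045714)
d(S, C) = -8/175
√(d(Q(m*(6 + 0), 12), -169) - 26957) = √(-8/175 - 26957) = √(-4717483/175) = I*√33022381/35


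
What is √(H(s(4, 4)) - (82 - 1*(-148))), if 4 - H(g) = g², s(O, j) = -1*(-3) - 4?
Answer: I*√227 ≈ 15.067*I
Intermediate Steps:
s(O, j) = -1 (s(O, j) = 3 - 4 = -1)
H(g) = 4 - g²
√(H(s(4, 4)) - (82 - 1*(-148))) = √((4 - 1*(-1)²) - (82 - 1*(-148))) = √((4 - 1*1) - (82 + 148)) = √((4 - 1) - 1*230) = √(3 - 230) = √(-227) = I*√227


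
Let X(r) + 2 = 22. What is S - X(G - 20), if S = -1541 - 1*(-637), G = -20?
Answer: -924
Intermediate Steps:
X(r) = 20 (X(r) = -2 + 22 = 20)
S = -904 (S = -1541 + 637 = -904)
S - X(G - 20) = -904 - 1*20 = -904 - 20 = -924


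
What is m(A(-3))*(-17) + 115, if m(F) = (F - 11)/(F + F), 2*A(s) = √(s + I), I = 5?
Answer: 213/2 + 187*√2/2 ≈ 238.73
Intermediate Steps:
A(s) = √(5 + s)/2 (A(s) = √(s + 5)/2 = √(5 + s)/2)
m(F) = (-11 + F)/(2*F) (m(F) = (-11 + F)/((2*F)) = (-11 + F)*(1/(2*F)) = (-11 + F)/(2*F))
m(A(-3))*(-17) + 115 = ((-11 + √(5 - 3)/2)/(2*((√(5 - 3)/2))))*(-17) + 115 = ((-11 + √2/2)/(2*((√2/2))))*(-17) + 115 = (√2*(-11 + √2/2)/2)*(-17) + 115 = -17*√2*(-11 + √2/2)/2 + 115 = 115 - 17*√2*(-11 + √2/2)/2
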